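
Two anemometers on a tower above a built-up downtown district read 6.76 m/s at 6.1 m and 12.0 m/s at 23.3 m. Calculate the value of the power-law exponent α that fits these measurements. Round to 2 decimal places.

α ≈ 0.43

Power law: V₂/V₁ = (z₂/z₁)^α ⇒ α = ln(V₂/V₁) / ln(z₂/z₁)
α = ln(12.0/6.76) / ln(23.3/6.1) = ln(1.7751) / ln(3.8197)
  = 0.57388 / 1.34016 = 0.42822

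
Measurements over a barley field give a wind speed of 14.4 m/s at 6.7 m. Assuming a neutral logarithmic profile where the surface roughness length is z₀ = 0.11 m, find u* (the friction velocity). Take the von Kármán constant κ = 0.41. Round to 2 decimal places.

Log law: V(z) = (u*/κ) · ln(z/z₀) ⇒ u* = κ · V / ln(z/z₀)
u* = 0.41 × 14.4 / ln(6.7/0.11) = 0.41 × 14.4 / 4.1094
   = 5.9040 / 4.1094 = 1.4367 m/s

u* ≈ 1.44 m/s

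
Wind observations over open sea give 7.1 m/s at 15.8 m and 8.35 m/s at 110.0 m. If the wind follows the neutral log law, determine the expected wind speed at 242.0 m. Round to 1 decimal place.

8.9 m/s

Log law: V ∝ ln(z/z₀). From the pair, with r = V₁/V₂ = 0.85030,
ln z₀ = (ln z₁ − r·ln z₂)/(1 − r) = (2.7600 − 0.85030×4.7005)/0.14970 = -8.2619 → z₀ = 0.0002582 m
V₃ = V₁ · ln(z₃/z₀)/ln(z₁/z₀) = 7.1 × 13.7508/11.0219 = 8.8579 m/s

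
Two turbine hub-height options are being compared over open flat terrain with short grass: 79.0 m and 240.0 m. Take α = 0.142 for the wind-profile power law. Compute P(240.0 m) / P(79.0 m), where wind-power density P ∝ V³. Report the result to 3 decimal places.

1.605

Speed ratio: V_B/V_A = (z_B/z_A)^α = (240.0/79.0)^0.142 = (3.0380)^0.142 = 1.17092
Power-density ratio: P_B/P_A = (V_B/V_A)³ = (1.17092)³ = 1.60539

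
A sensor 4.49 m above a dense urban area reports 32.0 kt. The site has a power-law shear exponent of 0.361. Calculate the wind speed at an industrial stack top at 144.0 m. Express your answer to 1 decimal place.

111.9 kt

Power-law profile: V₂ = V₁ · (z₂/z₁)^α
V₂ = 32.0 × (144.0/4.49)^0.361 = 32.0 × (32.0713)^0.361
    = 32.0 × 3.4971 = 111.9072 kt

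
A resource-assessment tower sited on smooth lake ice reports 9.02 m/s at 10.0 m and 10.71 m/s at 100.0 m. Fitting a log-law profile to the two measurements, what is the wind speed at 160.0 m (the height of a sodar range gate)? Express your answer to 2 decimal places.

Log law: V ∝ ln(z/z₀). From the pair, with r = V₁/V₂ = 0.84220,
ln z₀ = (ln z₁ − r·ln z₂)/(1 − r) = (2.3026 − 0.84220×4.6052)/0.15780 = -9.9870 → z₀ = 0.00004600 m
V₃ = V₁ · ln(z₃/z₀)/ln(z₁/z₀) = 9.02 × 15.0621/12.2895 = 11.0550 m/s

11.05 m/s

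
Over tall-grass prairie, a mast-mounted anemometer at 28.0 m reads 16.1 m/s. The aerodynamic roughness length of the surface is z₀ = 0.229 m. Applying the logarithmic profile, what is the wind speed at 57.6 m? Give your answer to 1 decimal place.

Log law: V(z) ∝ ln(z/z₀), so V₂/V₁ = ln(z₂/z₀) / ln(z₁/z₀).
ln(57.6/0.229) = 5.5276, ln(28.0/0.229) = 4.8062
V₂ = 16.1 × 5.5276/4.8062 = 16.1 × 1.1501 = 18.5163 m/s

18.5 m/s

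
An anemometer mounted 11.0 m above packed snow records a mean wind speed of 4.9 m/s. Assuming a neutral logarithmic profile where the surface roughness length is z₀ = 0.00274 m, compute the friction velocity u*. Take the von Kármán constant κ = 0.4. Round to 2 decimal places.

Log law: V(z) = (u*/κ) · ln(z/z₀) ⇒ u* = κ · V / ln(z/z₀)
u* = 0.4 × 4.9 / ln(11.0/0.00274) = 0.4 × 4.9 / 8.2977
   = 1.9600 / 8.2977 = 0.2362 m/s

u* ≈ 0.24 m/s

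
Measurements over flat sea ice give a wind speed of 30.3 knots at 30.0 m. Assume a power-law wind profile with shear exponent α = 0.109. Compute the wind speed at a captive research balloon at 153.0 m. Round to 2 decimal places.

Power-law profile: V₂ = V₁ · (z₂/z₁)^α
V₂ = 30.3 × (153.0/30.0)^0.109 = 30.3 × (5.1000)^0.109
    = 30.3 × 1.1943 = 36.1883 knots

36.19 knots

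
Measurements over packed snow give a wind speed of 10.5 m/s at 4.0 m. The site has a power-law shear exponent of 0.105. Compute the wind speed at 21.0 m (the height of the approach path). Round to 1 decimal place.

Power-law profile: V₂ = V₁ · (z₂/z₁)^α
V₂ = 10.5 × (21.0/4.0)^0.105 = 10.5 × (5.2500)^0.105
    = 10.5 × 1.1902 = 12.4970 m/s

12.5 m/s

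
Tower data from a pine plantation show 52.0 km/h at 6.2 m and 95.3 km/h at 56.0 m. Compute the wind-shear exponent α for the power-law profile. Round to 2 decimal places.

α ≈ 0.28

Power law: V₂/V₁ = (z₂/z₁)^α ⇒ α = ln(V₂/V₁) / ln(z₂/z₁)
α = ln(95.3/52.0) / ln(56.0/6.2) = ln(1.8327) / ln(9.0323)
  = 0.60579 / 2.20080 = 0.27526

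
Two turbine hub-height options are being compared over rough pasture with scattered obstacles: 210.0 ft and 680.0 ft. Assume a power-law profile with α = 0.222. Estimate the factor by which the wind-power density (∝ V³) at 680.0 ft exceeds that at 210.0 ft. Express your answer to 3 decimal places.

2.187

Speed ratio: V_B/V_A = (z_B/z_A)^α = (680.0/210.0)^0.222 = (3.2381)^0.222 = 1.29803
Power-density ratio: P_B/P_A = (V_B/V_A)³ = (1.29803)³ = 2.18702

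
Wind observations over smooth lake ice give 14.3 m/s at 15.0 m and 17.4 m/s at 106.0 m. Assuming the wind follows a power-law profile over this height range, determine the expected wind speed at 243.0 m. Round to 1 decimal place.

First find α: α = ln(V₂/V₁)/ln(z₂/z₁) = ln(17.4/14.3)/ln(106.0/15.0) = 0.19621/1.95539 = 0.1003
Extrapolate from 106.0 m to 243.0 m: V₃ = 17.4 × (243.0/106.0)^0.1003 = 17.4 × 1.0868 = 18.9105 m/s

18.9 m/s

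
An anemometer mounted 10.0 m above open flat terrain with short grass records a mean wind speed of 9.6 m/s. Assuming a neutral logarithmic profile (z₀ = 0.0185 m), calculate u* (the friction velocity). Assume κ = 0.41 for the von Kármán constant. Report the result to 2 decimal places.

u* ≈ 0.63 m/s

Log law: V(z) = (u*/κ) · ln(z/z₀) ⇒ u* = κ · V / ln(z/z₀)
u* = 0.41 × 9.6 / ln(10.0/0.0185) = 0.41 × 9.6 / 6.2926
   = 3.9360 / 6.2926 = 0.6255 m/s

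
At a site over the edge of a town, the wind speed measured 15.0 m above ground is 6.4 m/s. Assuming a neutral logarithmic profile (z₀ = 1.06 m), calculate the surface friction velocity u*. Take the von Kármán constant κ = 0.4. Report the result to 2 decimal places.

u* ≈ 0.97 m/s

Log law: V(z) = (u*/κ) · ln(z/z₀) ⇒ u* = κ · V / ln(z/z₀)
u* = 0.4 × 6.4 / ln(15.0/1.06) = 0.4 × 6.4 / 2.6498
   = 2.5600 / 2.6498 = 0.9661 m/s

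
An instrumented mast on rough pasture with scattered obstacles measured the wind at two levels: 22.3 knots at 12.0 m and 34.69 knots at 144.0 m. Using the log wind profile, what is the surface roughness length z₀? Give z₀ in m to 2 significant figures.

Log law: V(z) ∝ ln(z/z₀). With r = V₁/V₂ = 22.3/34.69 = 0.64284,
r · ln(z₂/z₀) = ln(z₁/z₀) ⇒ ln z₀ = (ln z₁ − r·ln z₂)/(1 − r)
ln z₀ = (2.48491 − 0.64284×4.96981) / 0.35716 = -1.9875
z₀ = exp(-1.9875) = 0.1370 m

z₀ ≈ 0.14 m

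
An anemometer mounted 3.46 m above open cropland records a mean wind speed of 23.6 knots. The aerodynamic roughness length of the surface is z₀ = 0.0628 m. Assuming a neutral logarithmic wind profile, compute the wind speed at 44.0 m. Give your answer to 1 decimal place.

Log law: V(z) ∝ ln(z/z₀), so V₂/V₁ = ln(z₂/z₀) / ln(z₁/z₀).
ln(44.0/0.0628) = 6.5520, ln(3.46/0.0628) = 4.0091
V₂ = 23.6 × 6.5520/4.0091 = 23.6 × 1.6343 = 38.5693 knots

38.6 knots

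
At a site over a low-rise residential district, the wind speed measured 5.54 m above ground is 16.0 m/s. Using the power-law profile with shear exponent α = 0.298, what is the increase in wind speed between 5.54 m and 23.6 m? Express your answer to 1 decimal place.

Power law: V₂ = V₁ · (z₂/z₁)^α = 16.0 × (4.2599)^0.298 = 24.6423 m/s
ΔV = 24.6423 − 16.0 = 8.6423 m/s

8.6 m/s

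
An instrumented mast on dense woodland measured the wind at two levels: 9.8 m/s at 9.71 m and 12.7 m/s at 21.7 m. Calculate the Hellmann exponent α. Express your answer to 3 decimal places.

α ≈ 0.322

Power law: V₂/V₁ = (z₂/z₁)^α ⇒ α = ln(V₂/V₁) / ln(z₂/z₁)
α = ln(12.7/9.8) / ln(21.7/9.71) = ln(1.2959) / ln(2.2348)
  = 0.25922 / 0.80416 = 0.32235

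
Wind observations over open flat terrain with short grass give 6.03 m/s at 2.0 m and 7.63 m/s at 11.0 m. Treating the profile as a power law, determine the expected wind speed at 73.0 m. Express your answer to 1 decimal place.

9.9 m/s

First find α: α = ln(V₂/V₁)/ln(z₂/z₁) = ln(7.63/6.03)/ln(11.0/2.0) = 0.23534/1.70475 = 0.1381
Extrapolate from 11.0 m to 73.0 m: V₃ = 7.63 × (73.0/11.0)^0.1381 = 7.63 × 1.2986 = 9.9081 m/s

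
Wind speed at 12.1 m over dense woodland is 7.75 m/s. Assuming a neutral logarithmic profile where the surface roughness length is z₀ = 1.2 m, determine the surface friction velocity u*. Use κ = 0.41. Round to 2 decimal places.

u* ≈ 1.38 m/s

Log law: V(z) = (u*/κ) · ln(z/z₀) ⇒ u* = κ · V / ln(z/z₀)
u* = 0.41 × 7.75 / ln(12.1/1.2) = 0.41 × 7.75 / 2.3109
   = 3.1775 / 2.3109 = 1.3750 m/s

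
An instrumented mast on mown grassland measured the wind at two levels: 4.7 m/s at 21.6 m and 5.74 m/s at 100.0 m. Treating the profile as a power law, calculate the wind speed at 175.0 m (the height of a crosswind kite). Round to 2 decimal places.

First find α: α = ln(V₂/V₁)/ln(z₂/z₁) = ln(5.74/4.7)/ln(100.0/21.6) = 0.19990/1.53248 = 0.1304
Extrapolate from 100.0 m to 175.0 m: V₃ = 5.74 × (175.0/100.0)^0.1304 = 5.74 × 1.0757 = 6.1747 m/s

6.17 m/s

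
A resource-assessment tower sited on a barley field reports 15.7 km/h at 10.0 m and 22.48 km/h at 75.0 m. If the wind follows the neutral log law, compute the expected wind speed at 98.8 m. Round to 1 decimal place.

Log law: V ∝ ln(z/z₀). From the pair, with r = V₁/V₂ = 0.69840,
ln z₀ = (ln z₁ − r·ln z₂)/(1 − r) = (2.3026 − 0.69840×4.3175)/0.30160 = -2.3632 → z₀ = 0.09412 m
V₃ = V₁ · ln(z₃/z₀)/ln(z₁/z₀) = 15.7 × 6.9563/4.6658 = 23.4074 km/h

23.4 km/h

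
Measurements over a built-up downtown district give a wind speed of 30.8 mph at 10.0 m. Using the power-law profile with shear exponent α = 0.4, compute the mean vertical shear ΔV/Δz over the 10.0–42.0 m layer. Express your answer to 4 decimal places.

Power law: V₂ = V₁ · (z₂/z₁)^α = 30.8 × (4.2000)^0.4 = 54.6828 mph
ΔV/Δz = (54.6828 − 30.8)/(42.0 − 10.0) = 23.8828/32.0000 = 0.74634 mph/m

0.7463 mph/m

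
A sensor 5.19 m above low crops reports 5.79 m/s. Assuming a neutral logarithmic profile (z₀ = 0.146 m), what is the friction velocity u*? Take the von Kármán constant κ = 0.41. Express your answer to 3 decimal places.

Log law: V(z) = (u*/κ) · ln(z/z₀) ⇒ u* = κ · V / ln(z/z₀)
u* = 0.41 × 5.79 / ln(5.19/0.146) = 0.41 × 5.79 / 3.5709
   = 2.3739 / 3.5709 = 0.6648 m/s

u* ≈ 0.665 m/s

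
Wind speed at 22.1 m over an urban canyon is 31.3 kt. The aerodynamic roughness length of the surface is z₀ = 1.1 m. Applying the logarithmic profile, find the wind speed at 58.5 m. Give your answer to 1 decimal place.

41.5 kt

Log law: V(z) ∝ ln(z/z₀), so V₂/V₁ = ln(z₂/z₀) / ln(z₁/z₀).
ln(58.5/1.1) = 3.9737, ln(22.1/1.1) = 3.0003
V₂ = 31.3 × 3.9737/3.0003 = 31.3 × 1.3245 = 41.4554 kt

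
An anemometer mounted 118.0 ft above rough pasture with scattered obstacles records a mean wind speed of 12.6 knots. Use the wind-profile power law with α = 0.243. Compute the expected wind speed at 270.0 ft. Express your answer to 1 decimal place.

Power-law profile: V₂ = V₁ · (z₂/z₁)^α
V₂ = 12.6 × (270.0/118.0)^0.243 = 12.6 × (2.2881)^0.243
    = 12.6 × 1.2228 = 15.4072 knots

15.4 knots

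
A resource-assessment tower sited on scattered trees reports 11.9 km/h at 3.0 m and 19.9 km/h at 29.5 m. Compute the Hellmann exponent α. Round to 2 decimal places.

α ≈ 0.22

Power law: V₂/V₁ = (z₂/z₁)^α ⇒ α = ln(V₂/V₁) / ln(z₂/z₁)
α = ln(19.9/11.9) / ln(29.5/3.0) = ln(1.6723) / ln(9.8333)
  = 0.51418 / 2.28578 = 0.22495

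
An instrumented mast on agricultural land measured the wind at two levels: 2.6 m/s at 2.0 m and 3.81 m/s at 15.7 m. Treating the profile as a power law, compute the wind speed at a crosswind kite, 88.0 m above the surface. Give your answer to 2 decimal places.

First find α: α = ln(V₂/V₁)/ln(z₂/z₁) = ln(3.81/2.6)/ln(15.7/2.0) = 0.38212/2.06051 = 0.1854
Extrapolate from 15.7 m to 88.0 m: V₃ = 3.81 × (88.0/15.7)^0.1854 = 3.81 × 1.3766 = 5.2450 m/s

5.25 m/s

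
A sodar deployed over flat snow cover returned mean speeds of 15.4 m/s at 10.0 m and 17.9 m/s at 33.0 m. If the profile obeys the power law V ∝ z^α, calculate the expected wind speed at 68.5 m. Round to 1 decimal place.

First find α: α = ln(V₂/V₁)/ln(z₂/z₁) = ln(17.9/15.4)/ln(33.0/10.0) = 0.15043/1.19392 = 0.1260
Extrapolate from 33.0 m to 68.5 m: V₃ = 17.9 × (68.5/33.0)^0.1260 = 17.9 × 1.0964 = 19.6253 m/s

19.6 m/s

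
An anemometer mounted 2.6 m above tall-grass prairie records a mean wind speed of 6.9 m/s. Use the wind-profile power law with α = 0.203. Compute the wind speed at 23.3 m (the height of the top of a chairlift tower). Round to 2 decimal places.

Power-law profile: V₂ = V₁ · (z₂/z₁)^α
V₂ = 6.9 × (23.3/2.6)^0.203 = 6.9 × (8.9615)^0.203
    = 6.9 × 1.5608 = 10.7692 m/s

10.77 m/s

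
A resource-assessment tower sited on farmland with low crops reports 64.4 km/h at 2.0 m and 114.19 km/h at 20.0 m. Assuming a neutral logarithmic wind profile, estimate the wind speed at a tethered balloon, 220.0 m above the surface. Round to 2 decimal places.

166.04 km/h

Log law: V ∝ ln(z/z₀). From the pair, with r = V₁/V₂ = 0.56397,
ln z₀ = (ln z₁ − r·ln z₂)/(1 − r) = (0.6931 − 0.56397×2.9957)/0.43603 = -2.2851 → z₀ = 0.1018 m
V₃ = V₁ · ln(z₃/z₀)/ln(z₁/z₀) = 64.4 × 7.6787/2.9782 = 166.0409 km/h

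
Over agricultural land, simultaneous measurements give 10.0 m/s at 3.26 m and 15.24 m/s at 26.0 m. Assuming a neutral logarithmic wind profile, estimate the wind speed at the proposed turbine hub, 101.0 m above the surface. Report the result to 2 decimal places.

Log law: V ∝ ln(z/z₀). From the pair, with r = V₁/V₂ = 0.65617,
ln z₀ = (ln z₁ − r·ln z₂)/(1 − r) = (1.1817 − 0.65617×3.2581)/0.34383 = -2.7808 → z₀ = 0.06199 m
V₃ = V₁ · ln(z₃/z₀)/ln(z₁/z₀) = 10.0 × 7.3959/3.9625 = 18.6646 m/s

18.66 m/s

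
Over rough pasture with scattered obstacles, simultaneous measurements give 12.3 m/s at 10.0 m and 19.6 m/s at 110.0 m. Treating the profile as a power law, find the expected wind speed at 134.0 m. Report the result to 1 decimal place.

First find α: α = ln(V₂/V₁)/ln(z₂/z₁) = ln(19.6/12.3)/ln(110.0/10.0) = 0.46593/2.39790 = 0.1943
Extrapolate from 110.0 m to 134.0 m: V₃ = 19.6 × (134.0/110.0)^0.1943 = 19.6 × 1.0391 = 20.3662 m/s

20.4 m/s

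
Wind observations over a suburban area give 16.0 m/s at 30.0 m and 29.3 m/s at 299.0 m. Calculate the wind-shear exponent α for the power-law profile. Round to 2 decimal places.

Power law: V₂/V₁ = (z₂/z₁)^α ⇒ α = ln(V₂/V₁) / ln(z₂/z₁)
α = ln(29.3/16.0) / ln(299.0/30.0) = ln(1.8313) / ln(9.9667)
  = 0.60500 / 2.29925 = 0.26313

α ≈ 0.26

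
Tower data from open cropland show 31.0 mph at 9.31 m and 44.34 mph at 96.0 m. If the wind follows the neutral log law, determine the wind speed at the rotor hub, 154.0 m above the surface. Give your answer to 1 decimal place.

Log law: V ∝ ln(z/z₀). From the pair, with r = V₁/V₂ = 0.69914,
ln z₀ = (ln z₁ − r·ln z₂)/(1 − r) = (2.2311 − 0.69914×4.5643)/0.30086 = -3.1910 → z₀ = 0.04113 m
V₃ = V₁ · ln(z₃/z₀)/ln(z₁/z₀) = 31.0 × 8.2280/5.4221 = 47.0420 mph

47.0 mph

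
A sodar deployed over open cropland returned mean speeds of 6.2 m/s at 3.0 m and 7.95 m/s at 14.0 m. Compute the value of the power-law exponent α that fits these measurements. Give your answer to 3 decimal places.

α ≈ 0.161

Power law: V₂/V₁ = (z₂/z₁)^α ⇒ α = ln(V₂/V₁) / ln(z₂/z₁)
α = ln(7.95/6.2) / ln(14.0/3.0) = ln(1.2823) / ln(4.6667)
  = 0.24862 / 1.54045 = 0.16140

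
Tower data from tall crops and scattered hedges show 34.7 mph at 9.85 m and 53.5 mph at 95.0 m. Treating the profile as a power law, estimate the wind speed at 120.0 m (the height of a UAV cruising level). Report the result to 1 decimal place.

55.9 mph

First find α: α = ln(V₂/V₁)/ln(z₂/z₁) = ln(53.5/34.7)/ln(95.0/9.85) = 0.43294/2.26641 = 0.1910
Extrapolate from 95.0 m to 120.0 m: V₃ = 53.5 × (120.0/95.0)^0.1910 = 53.5 × 1.0456 = 55.9416 mph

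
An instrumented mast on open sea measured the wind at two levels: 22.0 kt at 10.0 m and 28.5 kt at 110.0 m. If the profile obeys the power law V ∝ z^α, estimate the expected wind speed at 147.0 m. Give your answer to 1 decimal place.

First find α: α = ln(V₂/V₁)/ln(z₂/z₁) = ln(28.5/22.0)/ln(110.0/10.0) = 0.25886/2.39790 = 0.1080
Extrapolate from 110.0 m to 147.0 m: V₃ = 28.5 × (147.0/110.0)^0.1080 = 28.5 × 1.0318 = 29.4062 kt

29.4 kt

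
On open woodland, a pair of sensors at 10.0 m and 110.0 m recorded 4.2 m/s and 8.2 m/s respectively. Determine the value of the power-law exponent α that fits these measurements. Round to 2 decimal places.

Power law: V₂/V₁ = (z₂/z₁)^α ⇒ α = ln(V₂/V₁) / ln(z₂/z₁)
α = ln(8.2/4.2) / ln(110.0/10.0) = ln(1.9524) / ln(11.0000)
  = 0.66905 / 2.39790 = 0.27902

α ≈ 0.28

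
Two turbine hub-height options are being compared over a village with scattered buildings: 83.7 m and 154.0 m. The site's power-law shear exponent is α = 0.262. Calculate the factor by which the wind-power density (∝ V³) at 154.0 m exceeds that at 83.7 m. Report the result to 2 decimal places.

Speed ratio: V_B/V_A = (z_B/z_A)^α = (154.0/83.7)^0.262 = (1.8399)^0.262 = 1.17321
Power-density ratio: P_B/P_A = (V_B/V_A)³ = (1.17321)³ = 1.61484

1.61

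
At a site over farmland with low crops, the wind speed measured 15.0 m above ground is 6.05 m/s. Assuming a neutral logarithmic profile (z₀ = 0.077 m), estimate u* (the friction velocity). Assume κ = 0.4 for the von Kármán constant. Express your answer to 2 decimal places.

u* ≈ 0.46 m/s

Log law: V(z) = (u*/κ) · ln(z/z₀) ⇒ u* = κ · V / ln(z/z₀)
u* = 0.4 × 6.05 / ln(15.0/0.077) = 0.4 × 6.05 / 5.2720
   = 2.4200 / 5.2720 = 0.4590 m/s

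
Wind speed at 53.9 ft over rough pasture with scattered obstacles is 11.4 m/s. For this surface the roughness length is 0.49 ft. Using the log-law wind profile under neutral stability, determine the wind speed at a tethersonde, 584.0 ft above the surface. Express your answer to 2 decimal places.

17.18 m/s

Log law: V(z) ∝ ln(z/z₀), so V₂/V₁ = ln(z₂/z₀) / ln(z₁/z₀).
ln(584.0/0.49) = 7.0833, ln(53.9/0.49) = 4.7005
V₂ = 11.4 × 7.0833/4.7005 = 11.4 × 1.5069 = 17.1789 m/s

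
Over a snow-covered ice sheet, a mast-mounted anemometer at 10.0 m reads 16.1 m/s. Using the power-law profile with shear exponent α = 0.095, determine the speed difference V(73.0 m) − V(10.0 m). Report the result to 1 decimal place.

Power law: V₂ = V₁ · (z₂/z₁)^α = 16.1 × (7.3000)^0.095 = 19.4465 m/s
ΔV = 19.4465 − 16.1 = 3.3465 m/s

3.3 m/s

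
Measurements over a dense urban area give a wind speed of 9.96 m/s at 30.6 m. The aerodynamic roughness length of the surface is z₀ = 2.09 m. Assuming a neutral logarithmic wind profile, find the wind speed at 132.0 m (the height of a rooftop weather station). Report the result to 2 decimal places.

15.38 m/s

Log law: V(z) ∝ ln(z/z₀), so V₂/V₁ = ln(z₂/z₀) / ln(z₁/z₀).
ln(132.0/2.09) = 4.1456, ln(30.6/2.09) = 2.6838
V₂ = 9.96 × 4.1456/2.6838 = 9.96 × 1.5447 = 15.3849 m/s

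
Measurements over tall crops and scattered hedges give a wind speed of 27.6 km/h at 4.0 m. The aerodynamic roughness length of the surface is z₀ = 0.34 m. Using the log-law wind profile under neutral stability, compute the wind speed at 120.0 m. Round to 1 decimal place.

Log law: V(z) ∝ ln(z/z₀), so V₂/V₁ = ln(z₂/z₀) / ln(z₁/z₀).
ln(120.0/0.34) = 5.8663, ln(4.0/0.34) = 2.4651
V₂ = 27.6 × 5.8663/2.4651 = 27.6 × 2.3797 = 65.6808 km/h

65.7 km/h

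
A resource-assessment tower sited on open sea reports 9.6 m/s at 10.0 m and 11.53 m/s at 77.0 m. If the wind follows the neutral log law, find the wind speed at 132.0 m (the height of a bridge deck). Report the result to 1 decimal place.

12.0 m/s

Log law: V ∝ ln(z/z₀). From the pair, with r = V₁/V₂ = 0.83261,
ln z₀ = (ln z₁ − r·ln z₂)/(1 − r) = (2.3026 − 0.83261×4.3438)/0.16739 = -7.8506 → z₀ = 0.0003895 m
V₃ = V₁ · ln(z₃/z₀)/ln(z₁/z₀) = 9.6 × 12.7334/10.1532 = 12.0396 m/s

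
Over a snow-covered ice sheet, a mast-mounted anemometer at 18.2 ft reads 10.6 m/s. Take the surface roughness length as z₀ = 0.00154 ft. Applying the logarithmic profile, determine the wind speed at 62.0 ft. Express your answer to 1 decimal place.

Log law: V(z) ∝ ln(z/z₀), so V₂/V₁ = ln(z₂/z₀) / ln(z₁/z₀).
ln(62.0/0.00154) = 10.6031, ln(18.2/0.00154) = 9.3774
V₂ = 10.6 × 10.6031/9.3774 = 10.6 × 1.1307 = 11.9855 m/s

12.0 m/s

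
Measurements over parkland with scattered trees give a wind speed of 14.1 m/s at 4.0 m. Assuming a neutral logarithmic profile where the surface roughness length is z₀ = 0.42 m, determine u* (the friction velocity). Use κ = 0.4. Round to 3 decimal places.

Log law: V(z) = (u*/κ) · ln(z/z₀) ⇒ u* = κ · V / ln(z/z₀)
u* = 0.4 × 14.1 / ln(4.0/0.42) = 0.4 × 14.1 / 2.2538
   = 5.6400 / 2.2538 = 2.5024 m/s

u* ≈ 2.502 m/s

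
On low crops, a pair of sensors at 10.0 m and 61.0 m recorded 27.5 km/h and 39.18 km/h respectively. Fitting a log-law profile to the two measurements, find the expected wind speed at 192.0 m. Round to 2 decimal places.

46.59 km/h

Log law: V ∝ ln(z/z₀). From the pair, with r = V₁/V₂ = 0.70189,
ln z₀ = (ln z₁ − r·ln z₂)/(1 − r) = (2.3026 − 0.70189×4.1109)/0.29811 = -1.9549 → z₀ = 0.1416 m
V₃ = V₁ · ln(z₃/z₀)/ln(z₁/z₀) = 27.5 × 7.2124/4.2575 = 46.5862 km/h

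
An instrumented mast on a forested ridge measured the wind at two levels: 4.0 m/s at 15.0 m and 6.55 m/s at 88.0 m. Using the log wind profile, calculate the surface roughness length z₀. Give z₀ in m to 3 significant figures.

Log law: V(z) ∝ ln(z/z₀). With r = V₁/V₂ = 4.0/6.55 = 0.61069,
r · ln(z₂/z₀) = ln(z₁/z₀) ⇒ ln z₀ = (ln z₁ − r·ln z₂)/(1 − r)
ln z₀ = (2.70805 − 0.61069×4.47734) / 0.38931 = -0.0673
z₀ = exp(-0.0673) = 0.9349 m

z₀ ≈ 0.935 m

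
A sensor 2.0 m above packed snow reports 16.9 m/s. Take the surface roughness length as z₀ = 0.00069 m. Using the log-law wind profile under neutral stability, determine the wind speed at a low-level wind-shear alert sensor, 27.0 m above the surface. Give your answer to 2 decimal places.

22.42 m/s

Log law: V(z) ∝ ln(z/z₀), so V₂/V₁ = ln(z₂/z₀) / ln(z₁/z₀).
ln(27.0/0.00069) = 10.5747, ln(2.0/0.00069) = 7.9720
V₂ = 16.9 × 10.5747/7.9720 = 16.9 × 1.3265 = 22.4175 m/s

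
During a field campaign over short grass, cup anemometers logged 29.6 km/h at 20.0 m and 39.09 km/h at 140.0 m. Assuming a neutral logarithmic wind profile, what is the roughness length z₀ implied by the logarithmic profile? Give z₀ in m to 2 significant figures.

z₀ ≈ 0.046 m

Log law: V(z) ∝ ln(z/z₀). With r = V₁/V₂ = 29.6/39.09 = 0.75723,
r · ln(z₂/z₀) = ln(z₁/z₀) ⇒ ln z₀ = (ln z₁ − r·ln z₂)/(1 − r)
ln z₀ = (2.99573 − 0.75723×4.94164) / 0.24277 = -3.0737
z₀ = exp(-3.0737) = 0.04625 m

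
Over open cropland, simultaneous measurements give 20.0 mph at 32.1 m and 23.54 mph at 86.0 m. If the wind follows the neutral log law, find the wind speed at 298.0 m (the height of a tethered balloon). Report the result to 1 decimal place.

Log law: V ∝ ln(z/z₀). From the pair, with r = V₁/V₂ = 0.84962,
ln z₀ = (ln z₁ − r·ln z₂)/(1 − r) = (3.4689 − 0.84962×4.4543)/0.15038 = -2.0989 → z₀ = 0.1226 m
V₃ = V₁ · ln(z₃/z₀)/ln(z₁/z₀) = 20.0 × 7.7960/5.5677 = 28.0041 mph

28.0 mph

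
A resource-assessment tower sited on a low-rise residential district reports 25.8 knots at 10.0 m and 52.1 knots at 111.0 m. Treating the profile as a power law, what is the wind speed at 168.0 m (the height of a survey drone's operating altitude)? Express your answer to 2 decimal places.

58.80 knots

First find α: α = ln(V₂/V₁)/ln(z₂/z₁) = ln(52.1/25.8)/ln(111.0/10.0) = 0.70279/2.40695 = 0.2920
Extrapolate from 111.0 m to 168.0 m: V₃ = 52.1 × (168.0/111.0)^0.2920 = 52.1 × 1.1286 = 58.8018 knots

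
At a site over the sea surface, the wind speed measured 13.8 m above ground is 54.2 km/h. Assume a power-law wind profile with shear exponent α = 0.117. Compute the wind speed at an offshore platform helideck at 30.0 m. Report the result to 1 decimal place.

59.4 km/h

Power-law profile: V₂ = V₁ · (z₂/z₁)^α
V₂ = 54.2 × (30.0/13.8)^0.117 = 54.2 × (2.1739)^0.117
    = 54.2 × 1.0951 = 59.3549 km/h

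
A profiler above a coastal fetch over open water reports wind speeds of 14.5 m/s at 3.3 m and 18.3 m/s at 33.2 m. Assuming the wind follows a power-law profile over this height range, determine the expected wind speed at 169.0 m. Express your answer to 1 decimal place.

First find α: α = ln(V₂/V₁)/ln(z₂/z₁) = ln(18.3/14.5)/ln(33.2/3.3) = 0.23275/2.30863 = 0.1008
Extrapolate from 33.2 m to 169.0 m: V₃ = 18.3 × (169.0/33.2)^0.1008 = 18.3 × 1.1783 = 21.5628 m/s

21.6 m/s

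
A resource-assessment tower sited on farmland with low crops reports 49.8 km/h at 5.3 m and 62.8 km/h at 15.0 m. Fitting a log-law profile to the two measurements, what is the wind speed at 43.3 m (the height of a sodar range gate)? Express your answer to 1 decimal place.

Log law: V ∝ ln(z/z₀). From the pair, with r = V₁/V₂ = 0.79299,
ln z₀ = (ln z₁ − r·ln z₂)/(1 − r) = (1.6677 − 0.79299×2.7081)/0.20701 = -2.3176 → z₀ = 0.09851 m
V₃ = V₁ · ln(z₃/z₀)/ln(z₁/z₀) = 49.8 × 6.0858/3.9853 = 76.0469 km/h

76.0 km/h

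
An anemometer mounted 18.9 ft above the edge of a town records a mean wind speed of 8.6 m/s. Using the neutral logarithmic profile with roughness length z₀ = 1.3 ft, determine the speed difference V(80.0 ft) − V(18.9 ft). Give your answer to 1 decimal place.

Log law: V₂ = V₁ · ln(z₂/z₀)/ln(z₁/z₀) = 8.6 × 4.1197/2.6768 = 13.2356 m/s
ΔV = 13.2356 − 8.6 = 4.6356 m/s

4.6 m/s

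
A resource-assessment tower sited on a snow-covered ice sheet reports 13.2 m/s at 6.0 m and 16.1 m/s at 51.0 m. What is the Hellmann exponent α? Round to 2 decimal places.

α ≈ 0.09

Power law: V₂/V₁ = (z₂/z₁)^α ⇒ α = ln(V₂/V₁) / ln(z₂/z₁)
α = ln(16.1/13.2) / ln(51.0/6.0) = ln(1.2197) / ln(8.5000)
  = 0.19860 / 2.14007 = 0.09280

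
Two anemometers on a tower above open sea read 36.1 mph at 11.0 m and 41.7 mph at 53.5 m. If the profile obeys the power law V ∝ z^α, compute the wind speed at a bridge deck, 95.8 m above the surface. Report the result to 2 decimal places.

First find α: α = ln(V₂/V₁)/ln(z₂/z₁) = ln(41.7/36.1)/ln(53.5/11.0) = 0.14421/1.58179 = 0.0912
Extrapolate from 53.5 m to 95.8 m: V₃ = 41.7 × (95.8/53.5)^0.0912 = 41.7 × 1.0545 = 43.9747 mph

43.97 mph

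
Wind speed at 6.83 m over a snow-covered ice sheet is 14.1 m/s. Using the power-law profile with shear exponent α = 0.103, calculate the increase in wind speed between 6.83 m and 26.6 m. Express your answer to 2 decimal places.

Power law: V₂ = V₁ · (z₂/z₁)^α = 14.1 × (3.8946)^0.103 = 16.2195 m/s
ΔV = 16.2195 − 14.1 = 2.1195 m/s

2.12 m/s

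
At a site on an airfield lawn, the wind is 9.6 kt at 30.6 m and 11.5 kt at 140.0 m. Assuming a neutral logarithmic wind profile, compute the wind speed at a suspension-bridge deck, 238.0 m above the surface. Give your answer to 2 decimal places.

12.16 kt

Log law: V ∝ ln(z/z₀). From the pair, with r = V₁/V₂ = 0.83478,
ln z₀ = (ln z₁ − r·ln z₂)/(1 − r) = (3.4210 − 0.83478×4.9416)/0.16522 = -4.2622 → z₀ = 0.01409 m
V₃ = V₁ · ln(z₃/z₀)/ln(z₁/z₀) = 9.6 × 9.7345/7.6832 = 12.1630 kt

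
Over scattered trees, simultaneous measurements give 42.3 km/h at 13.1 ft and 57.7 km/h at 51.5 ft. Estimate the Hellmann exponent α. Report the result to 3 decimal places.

Power law: V₂/V₁ = (z₂/z₁)^α ⇒ α = ln(V₂/V₁) / ln(z₂/z₁)
α = ln(57.7/42.3) / ln(51.5/13.1) = ln(1.3641) / ln(3.9313)
  = 0.31047 / 1.36897 = 0.22679

α ≈ 0.227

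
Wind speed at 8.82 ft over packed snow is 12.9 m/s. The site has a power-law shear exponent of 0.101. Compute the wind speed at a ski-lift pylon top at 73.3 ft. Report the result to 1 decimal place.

16.0 m/s

Power-law profile: V₂ = V₁ · (z₂/z₁)^α
V₂ = 12.9 × (73.3/8.82)^0.101 = 12.9 × (8.3107)^0.101
    = 12.9 × 1.2385 = 15.9762 m/s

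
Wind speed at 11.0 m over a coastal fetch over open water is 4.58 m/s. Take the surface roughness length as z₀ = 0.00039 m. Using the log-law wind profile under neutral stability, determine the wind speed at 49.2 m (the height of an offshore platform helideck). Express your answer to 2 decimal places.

Log law: V(z) ∝ ln(z/z₀), so V₂/V₁ = ln(z₂/z₀) / ln(z₁/z₀).
ln(49.2/0.00039) = 11.7453, ln(11.0/0.00039) = 10.2473
V₂ = 4.58 × 11.7453/10.2473 = 4.58 × 1.1462 = 5.2495 m/s

5.25 m/s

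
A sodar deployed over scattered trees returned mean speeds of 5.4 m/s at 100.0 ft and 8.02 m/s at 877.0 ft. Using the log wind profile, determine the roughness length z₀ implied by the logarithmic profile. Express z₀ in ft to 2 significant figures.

z₀ ≈ 1.1 ft

Log law: V(z) ∝ ln(z/z₀). With r = V₁/V₂ = 5.4/8.02 = 0.67332,
r · ln(z₂/z₀) = ln(z₁/z₀) ⇒ ln z₀ = (ln z₁ − r·ln z₂)/(1 − r)
ln z₀ = (4.60517 − 0.67332×6.77651) / 0.32668 = 0.1299
z₀ = exp(0.1299) = 1.139 ft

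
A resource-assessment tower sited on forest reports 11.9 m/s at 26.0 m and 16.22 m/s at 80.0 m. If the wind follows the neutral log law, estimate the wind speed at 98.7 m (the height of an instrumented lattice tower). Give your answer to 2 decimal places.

17.03 m/s

Log law: V ∝ ln(z/z₀). From the pair, with r = V₁/V₂ = 0.73366,
ln z₀ = (ln z₁ − r·ln z₂)/(1 − r) = (3.2581 − 0.73366×4.3820)/0.26634 = 0.1621 → z₀ = 1.176 m
V₃ = V₁ · ln(z₃/z₀)/ln(z₁/z₀) = 11.9 × 4.4300/3.0960 = 17.0274 m/s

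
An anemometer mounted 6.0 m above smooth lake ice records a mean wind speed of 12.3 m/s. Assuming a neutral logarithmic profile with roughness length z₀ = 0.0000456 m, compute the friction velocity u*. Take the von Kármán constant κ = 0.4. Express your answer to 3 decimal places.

u* ≈ 0.417 m/s

Log law: V(z) = (u*/κ) · ln(z/z₀) ⇒ u* = κ · V / ln(z/z₀)
u* = 0.4 × 12.3 / ln(6.0/0.0000456) = 0.4 × 12.3 / 11.7874
   = 4.9200 / 11.7874 = 0.4174 m/s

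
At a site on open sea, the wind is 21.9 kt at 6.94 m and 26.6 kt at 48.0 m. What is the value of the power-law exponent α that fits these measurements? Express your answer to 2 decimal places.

α ≈ 0.10

Power law: V₂/V₁ = (z₂/z₁)^α ⇒ α = ln(V₂/V₁) / ln(z₂/z₁)
α = ln(26.6/21.9) / ln(48.0/6.94) = ln(1.2146) / ln(6.9164)
  = 0.19442 / 1.93390 = 0.10054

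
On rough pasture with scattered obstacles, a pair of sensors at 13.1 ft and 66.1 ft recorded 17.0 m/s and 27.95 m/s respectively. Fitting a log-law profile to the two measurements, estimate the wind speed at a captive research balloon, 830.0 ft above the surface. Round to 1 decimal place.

Log law: V ∝ ln(z/z₀). From the pair, with r = V₁/V₂ = 0.60823,
ln z₀ = (ln z₁ − r·ln z₂)/(1 − r) = (2.5726 − 0.60823×4.1912)/0.39177 = 0.0598 → z₀ = 1.062 ft
V₃ = V₁ · ln(z₃/z₀)/ln(z₁/z₀) = 17.0 × 6.6616/2.5128 = 45.0679 m/s

45.1 m/s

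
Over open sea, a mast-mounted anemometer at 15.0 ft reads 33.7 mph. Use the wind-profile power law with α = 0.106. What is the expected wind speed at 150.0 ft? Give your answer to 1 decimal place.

43.0 mph

Power-law profile: V₂ = V₁ · (z₂/z₁)^α
V₂ = 33.7 × (150.0/15.0)^0.106 = 33.7 × (10.0000)^0.106
    = 33.7 × 1.2764 = 43.0160 mph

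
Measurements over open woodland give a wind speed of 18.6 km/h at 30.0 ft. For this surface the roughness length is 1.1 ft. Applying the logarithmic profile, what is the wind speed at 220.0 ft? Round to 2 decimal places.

29.81 km/h

Log law: V(z) ∝ ln(z/z₀), so V₂/V₁ = ln(z₂/z₀) / ln(z₁/z₀).
ln(220.0/1.1) = 5.2983, ln(30.0/1.1) = 3.3059
V₂ = 18.6 × 5.2983/3.3059 = 18.6 × 1.6027 = 29.8101 km/h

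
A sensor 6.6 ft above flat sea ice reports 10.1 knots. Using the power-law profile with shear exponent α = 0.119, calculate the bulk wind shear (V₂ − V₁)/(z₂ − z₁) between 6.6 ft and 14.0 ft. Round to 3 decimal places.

0.128 knots/ft

Power law: V₂ = V₁ · (z₂/z₁)^α = 10.1 × (2.1212)^0.119 = 11.0455 knots
ΔV/Δz = (11.0455 − 10.1)/(14.0 − 6.6) = 0.9455/7.4000 = 0.12777 knots/ft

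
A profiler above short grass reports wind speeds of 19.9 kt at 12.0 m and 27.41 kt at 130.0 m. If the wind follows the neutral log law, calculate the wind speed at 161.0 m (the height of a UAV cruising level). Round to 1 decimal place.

28.1 kt

Log law: V ∝ ln(z/z₀). From the pair, with r = V₁/V₂ = 0.72601,
ln z₀ = (ln z₁ − r·ln z₂)/(1 − r) = (2.4849 − 0.72601×4.8675)/0.27399 = -3.8286 → z₀ = 0.02174 m
V₃ = V₁ · ln(z₃/z₀)/ln(z₁/z₀) = 19.9 × 8.9100/6.3135 = 28.0841 kt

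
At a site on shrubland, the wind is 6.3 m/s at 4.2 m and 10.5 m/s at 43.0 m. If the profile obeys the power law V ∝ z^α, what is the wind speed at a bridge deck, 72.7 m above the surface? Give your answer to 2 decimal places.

11.78 m/s

First find α: α = ln(V₂/V₁)/ln(z₂/z₁) = ln(10.5/6.3)/ln(43.0/4.2) = 0.51083/2.32612 = 0.2196
Extrapolate from 43.0 m to 72.7 m: V₃ = 10.5 × (72.7/43.0)^0.2196 = 10.5 × 1.1222 = 11.7835 m/s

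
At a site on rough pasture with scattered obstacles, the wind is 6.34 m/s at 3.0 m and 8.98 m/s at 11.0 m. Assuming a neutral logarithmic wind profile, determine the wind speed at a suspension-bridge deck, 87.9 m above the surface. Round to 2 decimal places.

13.20 m/s

Log law: V ∝ ln(z/z₀). From the pair, with r = V₁/V₂ = 0.70601,
ln z₀ = (ln z₁ − r·ln z₂)/(1 − r) = (1.0986 − 0.70601×2.3979)/0.29399 = -2.0216 → z₀ = 0.1324 m
V₃ = V₁ · ln(z₃/z₀)/ln(z₁/z₀) = 6.34 × 6.4978/3.1202 = 13.2029 m/s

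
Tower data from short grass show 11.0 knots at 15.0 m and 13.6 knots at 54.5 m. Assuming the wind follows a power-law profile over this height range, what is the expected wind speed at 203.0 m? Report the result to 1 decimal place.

First find α: α = ln(V₂/V₁)/ln(z₂/z₁) = ln(13.6/11.0)/ln(54.5/15.0) = 0.21217/1.29015 = 0.1645
Extrapolate from 54.5 m to 203.0 m: V₃ = 13.6 × (203.0/54.5)^0.1645 = 13.6 × 1.2414 = 16.8834 knots

16.9 knots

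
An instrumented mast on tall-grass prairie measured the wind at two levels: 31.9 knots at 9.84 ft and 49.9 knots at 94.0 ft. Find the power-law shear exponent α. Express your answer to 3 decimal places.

α ≈ 0.198

Power law: V₂/V₁ = (z₂/z₁)^α ⇒ α = ln(V₂/V₁) / ln(z₂/z₁)
α = ln(49.9/31.9) / ln(94.0/9.84) = ln(1.5643) / ln(9.5528)
  = 0.44741 / 2.25684 = 0.19825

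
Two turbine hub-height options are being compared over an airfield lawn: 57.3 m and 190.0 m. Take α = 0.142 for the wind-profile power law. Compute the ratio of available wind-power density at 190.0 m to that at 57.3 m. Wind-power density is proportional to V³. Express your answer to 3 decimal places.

Speed ratio: V_B/V_A = (z_B/z_A)^α = (190.0/57.3)^0.142 = (3.3159)^0.142 = 1.18556
Power-density ratio: P_B/P_A = (V_B/V_A)³ = (1.18556)³ = 1.66638

1.666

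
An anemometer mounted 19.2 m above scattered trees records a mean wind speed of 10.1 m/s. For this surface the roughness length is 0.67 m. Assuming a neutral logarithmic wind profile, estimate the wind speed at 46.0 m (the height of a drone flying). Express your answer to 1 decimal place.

Log law: V(z) ∝ ln(z/z₀), so V₂/V₁ = ln(z₂/z₀) / ln(z₁/z₀).
ln(46.0/0.67) = 4.2291, ln(19.2/0.67) = 3.3554
V₂ = 10.1 × 4.2291/3.3554 = 10.1 × 1.2604 = 12.7300 m/s

12.7 m/s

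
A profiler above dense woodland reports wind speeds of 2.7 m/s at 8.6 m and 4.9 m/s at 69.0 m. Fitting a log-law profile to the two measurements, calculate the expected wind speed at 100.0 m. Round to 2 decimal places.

5.29 m/s

Log law: V ∝ ln(z/z₀). From the pair, with r = V₁/V₂ = 0.55102,
ln z₀ = (ln z₁ − r·ln z₂)/(1 − r) = (2.1518 − 0.55102×4.2341)/0.44898 = -0.4038 → z₀ = 0.6677 m
V₃ = V₁ · ln(z₃/z₀)/ln(z₁/z₀) = 2.7 × 5.0090/2.5556 = 5.2920 m/s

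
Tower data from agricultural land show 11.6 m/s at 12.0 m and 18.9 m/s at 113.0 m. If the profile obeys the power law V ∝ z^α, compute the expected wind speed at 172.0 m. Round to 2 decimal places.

20.71 m/s

First find α: α = ln(V₂/V₁)/ln(z₂/z₁) = ln(18.9/11.6)/ln(113.0/12.0) = 0.48816/2.24248 = 0.2177
Extrapolate from 113.0 m to 172.0 m: V₃ = 18.9 × (172.0/113.0)^0.2177 = 18.9 × 1.0958 = 20.7099 m/s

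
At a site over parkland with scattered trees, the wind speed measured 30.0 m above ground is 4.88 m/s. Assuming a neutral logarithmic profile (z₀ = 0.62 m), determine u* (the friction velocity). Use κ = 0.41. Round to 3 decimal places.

Log law: V(z) = (u*/κ) · ln(z/z₀) ⇒ u* = κ · V / ln(z/z₀)
u* = 0.41 × 4.88 / ln(30.0/0.62) = 0.41 × 4.88 / 3.8792
   = 2.0008 / 3.8792 = 0.5158 m/s

u* ≈ 0.516 m/s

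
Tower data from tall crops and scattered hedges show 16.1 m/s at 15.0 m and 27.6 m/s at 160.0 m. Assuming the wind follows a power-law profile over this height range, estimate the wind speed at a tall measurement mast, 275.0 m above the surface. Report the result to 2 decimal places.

First find α: α = ln(V₂/V₁)/ln(z₂/z₁) = ln(27.6/16.1)/ln(160.0/15.0) = 0.53900/2.36712 = 0.2277
Extrapolate from 160.0 m to 275.0 m: V₃ = 27.6 × (275.0/160.0)^0.2277 = 27.6 × 1.1312 = 31.2225 m/s

31.22 m/s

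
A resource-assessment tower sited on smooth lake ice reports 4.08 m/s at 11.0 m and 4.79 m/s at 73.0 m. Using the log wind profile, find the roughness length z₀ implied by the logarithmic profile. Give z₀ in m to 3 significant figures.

z₀ ≈ 0.000208 m

Log law: V(z) ∝ ln(z/z₀). With r = V₁/V₂ = 4.08/4.79 = 0.85177,
r · ln(z₂/z₀) = ln(z₁/z₀) ⇒ ln z₀ = (ln z₁ − r·ln z₂)/(1 − r)
ln z₀ = (2.39790 − 0.85177×4.29046) / 0.14823 = -8.4777
z₀ = exp(-8.4777) = 0.0002081 m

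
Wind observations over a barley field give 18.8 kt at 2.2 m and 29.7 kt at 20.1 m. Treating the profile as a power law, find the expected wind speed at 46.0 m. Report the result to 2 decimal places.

First find α: α = ln(V₂/V₁)/ln(z₂/z₁) = ln(29.7/18.8)/ln(20.1/2.2) = 0.45729/2.21226 = 0.2067
Extrapolate from 20.1 m to 46.0 m: V₃ = 29.7 × (46.0/20.1)^0.2067 = 29.7 × 1.1867 = 35.2436 kt

35.24 kt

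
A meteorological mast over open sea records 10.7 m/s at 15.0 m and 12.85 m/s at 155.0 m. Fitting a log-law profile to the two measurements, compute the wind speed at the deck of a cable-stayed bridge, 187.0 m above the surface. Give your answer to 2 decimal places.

Log law: V ∝ ln(z/z₀). From the pair, with r = V₁/V₂ = 0.83268,
ln z₀ = (ln z₁ − r·ln z₂)/(1 − r) = (2.7081 − 0.83268×5.0434)/0.16732 = -8.9145 → z₀ = 0.0001344 m
V₃ = V₁ · ln(z₃/z₀)/ln(z₁/z₀) = 10.7 × 14.1456/11.6226 = 13.0228 m/s

13.02 m/s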